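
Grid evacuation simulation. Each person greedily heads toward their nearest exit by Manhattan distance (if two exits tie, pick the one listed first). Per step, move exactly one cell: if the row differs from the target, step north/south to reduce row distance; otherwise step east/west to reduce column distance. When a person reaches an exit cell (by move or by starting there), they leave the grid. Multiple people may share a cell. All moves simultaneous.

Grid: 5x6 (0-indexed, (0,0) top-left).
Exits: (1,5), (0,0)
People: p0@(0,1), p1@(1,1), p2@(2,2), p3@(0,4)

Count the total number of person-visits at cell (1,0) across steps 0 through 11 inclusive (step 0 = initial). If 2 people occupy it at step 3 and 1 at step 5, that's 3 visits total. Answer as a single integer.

Step 0: p0@(0,1) p1@(1,1) p2@(2,2) p3@(0,4) -> at (1,0): 0 [-], cum=0
Step 1: p0@ESC p1@(0,1) p2@(1,2) p3@(1,4) -> at (1,0): 0 [-], cum=0
Step 2: p0@ESC p1@ESC p2@(1,3) p3@ESC -> at (1,0): 0 [-], cum=0
Step 3: p0@ESC p1@ESC p2@(1,4) p3@ESC -> at (1,0): 0 [-], cum=0
Step 4: p0@ESC p1@ESC p2@ESC p3@ESC -> at (1,0): 0 [-], cum=0
Total visits = 0

Answer: 0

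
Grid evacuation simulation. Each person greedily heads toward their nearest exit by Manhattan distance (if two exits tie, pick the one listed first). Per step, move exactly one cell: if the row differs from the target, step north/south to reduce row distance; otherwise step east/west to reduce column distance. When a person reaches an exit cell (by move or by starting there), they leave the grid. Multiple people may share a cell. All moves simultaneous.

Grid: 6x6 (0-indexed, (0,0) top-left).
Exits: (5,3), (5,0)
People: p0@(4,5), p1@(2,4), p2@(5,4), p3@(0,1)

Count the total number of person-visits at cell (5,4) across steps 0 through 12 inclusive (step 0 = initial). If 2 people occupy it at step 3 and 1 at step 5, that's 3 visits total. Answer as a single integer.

Step 0: p0@(4,5) p1@(2,4) p2@(5,4) p3@(0,1) -> at (5,4): 1 [p2], cum=1
Step 1: p0@(5,5) p1@(3,4) p2@ESC p3@(1,1) -> at (5,4): 0 [-], cum=1
Step 2: p0@(5,4) p1@(4,4) p2@ESC p3@(2,1) -> at (5,4): 1 [p0], cum=2
Step 3: p0@ESC p1@(5,4) p2@ESC p3@(3,1) -> at (5,4): 1 [p1], cum=3
Step 4: p0@ESC p1@ESC p2@ESC p3@(4,1) -> at (5,4): 0 [-], cum=3
Step 5: p0@ESC p1@ESC p2@ESC p3@(5,1) -> at (5,4): 0 [-], cum=3
Step 6: p0@ESC p1@ESC p2@ESC p3@ESC -> at (5,4): 0 [-], cum=3
Total visits = 3

Answer: 3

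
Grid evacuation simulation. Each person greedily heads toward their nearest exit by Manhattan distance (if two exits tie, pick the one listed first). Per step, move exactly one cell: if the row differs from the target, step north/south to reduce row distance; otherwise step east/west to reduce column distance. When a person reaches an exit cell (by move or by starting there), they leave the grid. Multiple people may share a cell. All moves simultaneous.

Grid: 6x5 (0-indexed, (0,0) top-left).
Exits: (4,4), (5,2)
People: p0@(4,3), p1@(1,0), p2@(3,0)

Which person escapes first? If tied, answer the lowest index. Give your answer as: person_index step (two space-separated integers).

Step 1: p0:(4,3)->(4,4)->EXIT | p1:(1,0)->(2,0) | p2:(3,0)->(4,0)
Step 2: p0:escaped | p1:(2,0)->(3,0) | p2:(4,0)->(5,0)
Step 3: p0:escaped | p1:(3,0)->(4,0) | p2:(5,0)->(5,1)
Step 4: p0:escaped | p1:(4,0)->(5,0) | p2:(5,1)->(5,2)->EXIT
Step 5: p0:escaped | p1:(5,0)->(5,1) | p2:escaped
Step 6: p0:escaped | p1:(5,1)->(5,2)->EXIT | p2:escaped
Exit steps: [1, 6, 4]
First to escape: p0 at step 1

Answer: 0 1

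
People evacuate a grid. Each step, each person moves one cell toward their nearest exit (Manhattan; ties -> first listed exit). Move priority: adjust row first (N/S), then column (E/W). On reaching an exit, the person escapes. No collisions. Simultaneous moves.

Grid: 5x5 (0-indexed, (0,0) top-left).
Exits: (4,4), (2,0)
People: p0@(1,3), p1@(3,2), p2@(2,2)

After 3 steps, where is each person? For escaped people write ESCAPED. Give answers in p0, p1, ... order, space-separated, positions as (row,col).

Step 1: p0:(1,3)->(2,3) | p1:(3,2)->(4,2) | p2:(2,2)->(2,1)
Step 2: p0:(2,3)->(3,3) | p1:(4,2)->(4,3) | p2:(2,1)->(2,0)->EXIT
Step 3: p0:(3,3)->(4,3) | p1:(4,3)->(4,4)->EXIT | p2:escaped

(4,3) ESCAPED ESCAPED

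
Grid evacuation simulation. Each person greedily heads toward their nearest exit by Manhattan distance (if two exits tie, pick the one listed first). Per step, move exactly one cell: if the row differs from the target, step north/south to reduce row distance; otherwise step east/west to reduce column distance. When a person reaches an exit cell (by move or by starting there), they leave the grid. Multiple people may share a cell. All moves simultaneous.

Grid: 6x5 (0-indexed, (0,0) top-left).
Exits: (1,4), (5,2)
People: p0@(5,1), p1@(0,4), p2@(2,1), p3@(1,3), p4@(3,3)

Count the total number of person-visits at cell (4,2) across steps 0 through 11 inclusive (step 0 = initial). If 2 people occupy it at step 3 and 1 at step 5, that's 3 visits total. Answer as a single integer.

Step 0: p0@(5,1) p1@(0,4) p2@(2,1) p3@(1,3) p4@(3,3) -> at (4,2): 0 [-], cum=0
Step 1: p0@ESC p1@ESC p2@(1,1) p3@ESC p4@(2,3) -> at (4,2): 0 [-], cum=0
Step 2: p0@ESC p1@ESC p2@(1,2) p3@ESC p4@(1,3) -> at (4,2): 0 [-], cum=0
Step 3: p0@ESC p1@ESC p2@(1,3) p3@ESC p4@ESC -> at (4,2): 0 [-], cum=0
Step 4: p0@ESC p1@ESC p2@ESC p3@ESC p4@ESC -> at (4,2): 0 [-], cum=0
Total visits = 0

Answer: 0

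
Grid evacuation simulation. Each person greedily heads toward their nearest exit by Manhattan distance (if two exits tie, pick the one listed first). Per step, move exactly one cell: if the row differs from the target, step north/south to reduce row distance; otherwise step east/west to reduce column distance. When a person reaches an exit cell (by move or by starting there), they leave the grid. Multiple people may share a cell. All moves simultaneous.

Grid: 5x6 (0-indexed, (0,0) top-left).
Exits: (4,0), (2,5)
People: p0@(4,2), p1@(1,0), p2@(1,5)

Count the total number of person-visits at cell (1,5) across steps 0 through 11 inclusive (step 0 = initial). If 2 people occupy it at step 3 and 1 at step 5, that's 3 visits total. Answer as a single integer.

Answer: 1

Derivation:
Step 0: p0@(4,2) p1@(1,0) p2@(1,5) -> at (1,5): 1 [p2], cum=1
Step 1: p0@(4,1) p1@(2,0) p2@ESC -> at (1,5): 0 [-], cum=1
Step 2: p0@ESC p1@(3,0) p2@ESC -> at (1,5): 0 [-], cum=1
Step 3: p0@ESC p1@ESC p2@ESC -> at (1,5): 0 [-], cum=1
Total visits = 1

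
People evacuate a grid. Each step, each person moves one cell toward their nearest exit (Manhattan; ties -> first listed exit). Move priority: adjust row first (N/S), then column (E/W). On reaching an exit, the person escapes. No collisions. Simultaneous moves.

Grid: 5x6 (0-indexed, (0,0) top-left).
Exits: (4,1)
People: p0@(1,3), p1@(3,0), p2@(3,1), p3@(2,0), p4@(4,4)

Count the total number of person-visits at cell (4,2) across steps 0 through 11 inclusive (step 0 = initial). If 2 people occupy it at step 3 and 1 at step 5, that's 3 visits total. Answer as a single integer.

Step 0: p0@(1,3) p1@(3,0) p2@(3,1) p3@(2,0) p4@(4,4) -> at (4,2): 0 [-], cum=0
Step 1: p0@(2,3) p1@(4,0) p2@ESC p3@(3,0) p4@(4,3) -> at (4,2): 0 [-], cum=0
Step 2: p0@(3,3) p1@ESC p2@ESC p3@(4,0) p4@(4,2) -> at (4,2): 1 [p4], cum=1
Step 3: p0@(4,3) p1@ESC p2@ESC p3@ESC p4@ESC -> at (4,2): 0 [-], cum=1
Step 4: p0@(4,2) p1@ESC p2@ESC p3@ESC p4@ESC -> at (4,2): 1 [p0], cum=2
Step 5: p0@ESC p1@ESC p2@ESC p3@ESC p4@ESC -> at (4,2): 0 [-], cum=2
Total visits = 2

Answer: 2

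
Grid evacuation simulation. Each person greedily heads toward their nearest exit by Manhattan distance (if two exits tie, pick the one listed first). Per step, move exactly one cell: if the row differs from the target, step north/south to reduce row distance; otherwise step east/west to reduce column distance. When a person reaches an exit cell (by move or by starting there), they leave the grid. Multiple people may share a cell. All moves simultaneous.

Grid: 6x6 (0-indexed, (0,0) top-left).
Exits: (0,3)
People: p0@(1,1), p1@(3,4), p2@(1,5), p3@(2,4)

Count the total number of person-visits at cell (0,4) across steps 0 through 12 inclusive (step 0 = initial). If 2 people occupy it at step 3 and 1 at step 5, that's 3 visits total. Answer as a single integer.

Step 0: p0@(1,1) p1@(3,4) p2@(1,5) p3@(2,4) -> at (0,4): 0 [-], cum=0
Step 1: p0@(0,1) p1@(2,4) p2@(0,5) p3@(1,4) -> at (0,4): 0 [-], cum=0
Step 2: p0@(0,2) p1@(1,4) p2@(0,4) p3@(0,4) -> at (0,4): 2 [p2,p3], cum=2
Step 3: p0@ESC p1@(0,4) p2@ESC p3@ESC -> at (0,4): 1 [p1], cum=3
Step 4: p0@ESC p1@ESC p2@ESC p3@ESC -> at (0,4): 0 [-], cum=3
Total visits = 3

Answer: 3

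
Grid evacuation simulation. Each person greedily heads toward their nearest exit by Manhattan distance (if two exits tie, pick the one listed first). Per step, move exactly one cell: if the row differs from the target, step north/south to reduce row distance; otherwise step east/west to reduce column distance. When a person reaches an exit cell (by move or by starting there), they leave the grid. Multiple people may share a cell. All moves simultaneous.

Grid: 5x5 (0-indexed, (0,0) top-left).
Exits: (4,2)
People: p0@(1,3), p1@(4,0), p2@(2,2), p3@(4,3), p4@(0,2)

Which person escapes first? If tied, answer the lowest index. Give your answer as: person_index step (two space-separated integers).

Step 1: p0:(1,3)->(2,3) | p1:(4,0)->(4,1) | p2:(2,2)->(3,2) | p3:(4,3)->(4,2)->EXIT | p4:(0,2)->(1,2)
Step 2: p0:(2,3)->(3,3) | p1:(4,1)->(4,2)->EXIT | p2:(3,2)->(4,2)->EXIT | p3:escaped | p4:(1,2)->(2,2)
Step 3: p0:(3,3)->(4,3) | p1:escaped | p2:escaped | p3:escaped | p4:(2,2)->(3,2)
Step 4: p0:(4,3)->(4,2)->EXIT | p1:escaped | p2:escaped | p3:escaped | p4:(3,2)->(4,2)->EXIT
Exit steps: [4, 2, 2, 1, 4]
First to escape: p3 at step 1

Answer: 3 1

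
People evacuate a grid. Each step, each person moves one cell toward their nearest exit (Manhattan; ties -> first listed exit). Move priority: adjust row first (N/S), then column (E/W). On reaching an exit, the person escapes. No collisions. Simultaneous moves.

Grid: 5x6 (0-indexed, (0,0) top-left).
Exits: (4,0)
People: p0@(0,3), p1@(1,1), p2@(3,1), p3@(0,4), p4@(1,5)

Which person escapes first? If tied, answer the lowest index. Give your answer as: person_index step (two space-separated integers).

Step 1: p0:(0,3)->(1,3) | p1:(1,1)->(2,1) | p2:(3,1)->(4,1) | p3:(0,4)->(1,4) | p4:(1,5)->(2,5)
Step 2: p0:(1,3)->(2,3) | p1:(2,1)->(3,1) | p2:(4,1)->(4,0)->EXIT | p3:(1,4)->(2,4) | p4:(2,5)->(3,5)
Step 3: p0:(2,3)->(3,3) | p1:(3,1)->(4,1) | p2:escaped | p3:(2,4)->(3,4) | p4:(3,5)->(4,5)
Step 4: p0:(3,3)->(4,3) | p1:(4,1)->(4,0)->EXIT | p2:escaped | p3:(3,4)->(4,4) | p4:(4,5)->(4,4)
Step 5: p0:(4,3)->(4,2) | p1:escaped | p2:escaped | p3:(4,4)->(4,3) | p4:(4,4)->(4,3)
Step 6: p0:(4,2)->(4,1) | p1:escaped | p2:escaped | p3:(4,3)->(4,2) | p4:(4,3)->(4,2)
Step 7: p0:(4,1)->(4,0)->EXIT | p1:escaped | p2:escaped | p3:(4,2)->(4,1) | p4:(4,2)->(4,1)
Step 8: p0:escaped | p1:escaped | p2:escaped | p3:(4,1)->(4,0)->EXIT | p4:(4,1)->(4,0)->EXIT
Exit steps: [7, 4, 2, 8, 8]
First to escape: p2 at step 2

Answer: 2 2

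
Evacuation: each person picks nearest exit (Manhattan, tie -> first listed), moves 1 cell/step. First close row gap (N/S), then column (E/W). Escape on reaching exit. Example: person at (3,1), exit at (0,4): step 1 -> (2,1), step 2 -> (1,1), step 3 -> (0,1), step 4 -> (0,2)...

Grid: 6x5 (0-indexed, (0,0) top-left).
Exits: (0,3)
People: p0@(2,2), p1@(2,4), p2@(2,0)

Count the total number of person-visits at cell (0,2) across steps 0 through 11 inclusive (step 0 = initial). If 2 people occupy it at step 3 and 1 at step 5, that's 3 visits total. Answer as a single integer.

Step 0: p0@(2,2) p1@(2,4) p2@(2,0) -> at (0,2): 0 [-], cum=0
Step 1: p0@(1,2) p1@(1,4) p2@(1,0) -> at (0,2): 0 [-], cum=0
Step 2: p0@(0,2) p1@(0,4) p2@(0,0) -> at (0,2): 1 [p0], cum=1
Step 3: p0@ESC p1@ESC p2@(0,1) -> at (0,2): 0 [-], cum=1
Step 4: p0@ESC p1@ESC p2@(0,2) -> at (0,2): 1 [p2], cum=2
Step 5: p0@ESC p1@ESC p2@ESC -> at (0,2): 0 [-], cum=2
Total visits = 2

Answer: 2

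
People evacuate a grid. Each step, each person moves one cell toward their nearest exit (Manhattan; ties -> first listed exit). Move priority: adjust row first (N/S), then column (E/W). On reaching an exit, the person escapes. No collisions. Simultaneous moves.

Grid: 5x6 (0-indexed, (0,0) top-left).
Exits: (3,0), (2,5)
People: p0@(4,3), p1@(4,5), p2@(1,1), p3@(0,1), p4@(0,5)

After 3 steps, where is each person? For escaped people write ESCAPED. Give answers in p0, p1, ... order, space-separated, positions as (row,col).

Step 1: p0:(4,3)->(3,3) | p1:(4,5)->(3,5) | p2:(1,1)->(2,1) | p3:(0,1)->(1,1) | p4:(0,5)->(1,5)
Step 2: p0:(3,3)->(3,2) | p1:(3,5)->(2,5)->EXIT | p2:(2,1)->(3,1) | p3:(1,1)->(2,1) | p4:(1,5)->(2,5)->EXIT
Step 3: p0:(3,2)->(3,1) | p1:escaped | p2:(3,1)->(3,0)->EXIT | p3:(2,1)->(3,1) | p4:escaped

(3,1) ESCAPED ESCAPED (3,1) ESCAPED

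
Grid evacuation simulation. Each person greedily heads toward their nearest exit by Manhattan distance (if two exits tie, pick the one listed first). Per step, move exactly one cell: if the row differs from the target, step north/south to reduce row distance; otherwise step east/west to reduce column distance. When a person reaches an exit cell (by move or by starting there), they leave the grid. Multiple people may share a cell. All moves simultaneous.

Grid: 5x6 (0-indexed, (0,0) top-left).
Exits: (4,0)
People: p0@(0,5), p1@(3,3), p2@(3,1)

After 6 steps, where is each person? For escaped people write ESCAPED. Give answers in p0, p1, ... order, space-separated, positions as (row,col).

Step 1: p0:(0,5)->(1,5) | p1:(3,3)->(4,3) | p2:(3,1)->(4,1)
Step 2: p0:(1,5)->(2,5) | p1:(4,3)->(4,2) | p2:(4,1)->(4,0)->EXIT
Step 3: p0:(2,5)->(3,5) | p1:(4,2)->(4,1) | p2:escaped
Step 4: p0:(3,5)->(4,5) | p1:(4,1)->(4,0)->EXIT | p2:escaped
Step 5: p0:(4,5)->(4,4) | p1:escaped | p2:escaped
Step 6: p0:(4,4)->(4,3) | p1:escaped | p2:escaped

(4,3) ESCAPED ESCAPED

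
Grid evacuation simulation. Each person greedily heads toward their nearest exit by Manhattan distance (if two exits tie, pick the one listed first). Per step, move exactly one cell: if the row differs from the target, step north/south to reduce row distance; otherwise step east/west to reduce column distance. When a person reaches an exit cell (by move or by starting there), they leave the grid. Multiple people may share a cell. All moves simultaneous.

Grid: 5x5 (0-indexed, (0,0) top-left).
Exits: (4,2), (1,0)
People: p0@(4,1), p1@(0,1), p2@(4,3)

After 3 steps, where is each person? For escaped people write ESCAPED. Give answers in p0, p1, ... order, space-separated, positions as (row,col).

Step 1: p0:(4,1)->(4,2)->EXIT | p1:(0,1)->(1,1) | p2:(4,3)->(4,2)->EXIT
Step 2: p0:escaped | p1:(1,1)->(1,0)->EXIT | p2:escaped

ESCAPED ESCAPED ESCAPED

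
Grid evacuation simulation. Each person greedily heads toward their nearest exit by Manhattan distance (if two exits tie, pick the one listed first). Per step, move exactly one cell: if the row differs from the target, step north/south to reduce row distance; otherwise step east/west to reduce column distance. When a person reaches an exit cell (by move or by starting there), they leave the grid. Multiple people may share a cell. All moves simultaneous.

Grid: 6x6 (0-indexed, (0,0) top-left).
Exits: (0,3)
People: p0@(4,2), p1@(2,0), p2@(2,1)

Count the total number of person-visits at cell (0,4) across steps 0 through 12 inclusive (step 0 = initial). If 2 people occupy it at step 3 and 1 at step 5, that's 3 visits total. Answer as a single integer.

Answer: 0

Derivation:
Step 0: p0@(4,2) p1@(2,0) p2@(2,1) -> at (0,4): 0 [-], cum=0
Step 1: p0@(3,2) p1@(1,0) p2@(1,1) -> at (0,4): 0 [-], cum=0
Step 2: p0@(2,2) p1@(0,0) p2@(0,1) -> at (0,4): 0 [-], cum=0
Step 3: p0@(1,2) p1@(0,1) p2@(0,2) -> at (0,4): 0 [-], cum=0
Step 4: p0@(0,2) p1@(0,2) p2@ESC -> at (0,4): 0 [-], cum=0
Step 5: p0@ESC p1@ESC p2@ESC -> at (0,4): 0 [-], cum=0
Total visits = 0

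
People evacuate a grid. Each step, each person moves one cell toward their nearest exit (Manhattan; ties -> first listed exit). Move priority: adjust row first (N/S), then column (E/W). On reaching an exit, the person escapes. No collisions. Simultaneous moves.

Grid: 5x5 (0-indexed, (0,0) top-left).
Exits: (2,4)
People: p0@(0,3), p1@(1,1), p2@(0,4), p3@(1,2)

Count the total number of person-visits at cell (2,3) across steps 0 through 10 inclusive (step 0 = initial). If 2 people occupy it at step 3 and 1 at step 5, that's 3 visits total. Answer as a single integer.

Answer: 3

Derivation:
Step 0: p0@(0,3) p1@(1,1) p2@(0,4) p3@(1,2) -> at (2,3): 0 [-], cum=0
Step 1: p0@(1,3) p1@(2,1) p2@(1,4) p3@(2,2) -> at (2,3): 0 [-], cum=0
Step 2: p0@(2,3) p1@(2,2) p2@ESC p3@(2,3) -> at (2,3): 2 [p0,p3], cum=2
Step 3: p0@ESC p1@(2,3) p2@ESC p3@ESC -> at (2,3): 1 [p1], cum=3
Step 4: p0@ESC p1@ESC p2@ESC p3@ESC -> at (2,3): 0 [-], cum=3
Total visits = 3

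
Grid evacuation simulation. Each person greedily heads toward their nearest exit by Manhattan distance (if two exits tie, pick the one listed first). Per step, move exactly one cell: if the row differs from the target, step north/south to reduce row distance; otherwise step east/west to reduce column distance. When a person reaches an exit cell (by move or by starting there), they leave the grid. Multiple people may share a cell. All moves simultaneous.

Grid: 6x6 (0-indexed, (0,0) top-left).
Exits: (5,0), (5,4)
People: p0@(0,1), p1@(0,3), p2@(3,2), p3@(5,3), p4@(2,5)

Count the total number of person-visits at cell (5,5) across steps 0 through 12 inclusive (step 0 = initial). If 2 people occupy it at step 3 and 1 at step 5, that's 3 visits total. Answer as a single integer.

Step 0: p0@(0,1) p1@(0,3) p2@(3,2) p3@(5,3) p4@(2,5) -> at (5,5): 0 [-], cum=0
Step 1: p0@(1,1) p1@(1,3) p2@(4,2) p3@ESC p4@(3,5) -> at (5,5): 0 [-], cum=0
Step 2: p0@(2,1) p1@(2,3) p2@(5,2) p3@ESC p4@(4,5) -> at (5,5): 0 [-], cum=0
Step 3: p0@(3,1) p1@(3,3) p2@(5,1) p3@ESC p4@(5,5) -> at (5,5): 1 [p4], cum=1
Step 4: p0@(4,1) p1@(4,3) p2@ESC p3@ESC p4@ESC -> at (5,5): 0 [-], cum=1
Step 5: p0@(5,1) p1@(5,3) p2@ESC p3@ESC p4@ESC -> at (5,5): 0 [-], cum=1
Step 6: p0@ESC p1@ESC p2@ESC p3@ESC p4@ESC -> at (5,5): 0 [-], cum=1
Total visits = 1

Answer: 1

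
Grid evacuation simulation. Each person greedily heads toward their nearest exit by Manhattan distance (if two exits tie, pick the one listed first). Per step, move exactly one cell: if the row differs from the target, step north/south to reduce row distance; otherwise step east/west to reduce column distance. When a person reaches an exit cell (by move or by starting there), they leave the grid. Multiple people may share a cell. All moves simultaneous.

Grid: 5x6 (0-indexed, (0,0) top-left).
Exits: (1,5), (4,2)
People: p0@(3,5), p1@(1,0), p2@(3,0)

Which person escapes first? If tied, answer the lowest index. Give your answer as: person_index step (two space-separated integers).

Step 1: p0:(3,5)->(2,5) | p1:(1,0)->(1,1) | p2:(3,0)->(4,0)
Step 2: p0:(2,5)->(1,5)->EXIT | p1:(1,1)->(1,2) | p2:(4,0)->(4,1)
Step 3: p0:escaped | p1:(1,2)->(1,3) | p2:(4,1)->(4,2)->EXIT
Step 4: p0:escaped | p1:(1,3)->(1,4) | p2:escaped
Step 5: p0:escaped | p1:(1,4)->(1,5)->EXIT | p2:escaped
Exit steps: [2, 5, 3]
First to escape: p0 at step 2

Answer: 0 2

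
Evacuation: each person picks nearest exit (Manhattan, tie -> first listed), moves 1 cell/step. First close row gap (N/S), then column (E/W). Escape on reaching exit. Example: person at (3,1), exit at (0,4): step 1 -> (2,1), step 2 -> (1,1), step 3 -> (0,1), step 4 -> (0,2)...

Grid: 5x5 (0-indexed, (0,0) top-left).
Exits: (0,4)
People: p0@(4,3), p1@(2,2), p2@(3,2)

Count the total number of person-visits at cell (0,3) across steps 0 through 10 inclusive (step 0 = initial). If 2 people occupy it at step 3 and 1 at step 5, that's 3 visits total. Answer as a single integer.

Answer: 3

Derivation:
Step 0: p0@(4,3) p1@(2,2) p2@(3,2) -> at (0,3): 0 [-], cum=0
Step 1: p0@(3,3) p1@(1,2) p2@(2,2) -> at (0,3): 0 [-], cum=0
Step 2: p0@(2,3) p1@(0,2) p2@(1,2) -> at (0,3): 0 [-], cum=0
Step 3: p0@(1,3) p1@(0,3) p2@(0,2) -> at (0,3): 1 [p1], cum=1
Step 4: p0@(0,3) p1@ESC p2@(0,3) -> at (0,3): 2 [p0,p2], cum=3
Step 5: p0@ESC p1@ESC p2@ESC -> at (0,3): 0 [-], cum=3
Total visits = 3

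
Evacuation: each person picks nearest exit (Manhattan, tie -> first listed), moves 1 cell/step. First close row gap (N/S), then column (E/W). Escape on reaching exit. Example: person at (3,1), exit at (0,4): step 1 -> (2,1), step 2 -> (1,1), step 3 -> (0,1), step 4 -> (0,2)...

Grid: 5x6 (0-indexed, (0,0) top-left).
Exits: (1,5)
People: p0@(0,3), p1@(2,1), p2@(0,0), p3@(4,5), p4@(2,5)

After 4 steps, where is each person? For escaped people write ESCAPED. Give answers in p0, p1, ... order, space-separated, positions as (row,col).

Step 1: p0:(0,3)->(1,3) | p1:(2,1)->(1,1) | p2:(0,0)->(1,0) | p3:(4,5)->(3,5) | p4:(2,5)->(1,5)->EXIT
Step 2: p0:(1,3)->(1,4) | p1:(1,1)->(1,2) | p2:(1,0)->(1,1) | p3:(3,5)->(2,5) | p4:escaped
Step 3: p0:(1,4)->(1,5)->EXIT | p1:(1,2)->(1,3) | p2:(1,1)->(1,2) | p3:(2,5)->(1,5)->EXIT | p4:escaped
Step 4: p0:escaped | p1:(1,3)->(1,4) | p2:(1,2)->(1,3) | p3:escaped | p4:escaped

ESCAPED (1,4) (1,3) ESCAPED ESCAPED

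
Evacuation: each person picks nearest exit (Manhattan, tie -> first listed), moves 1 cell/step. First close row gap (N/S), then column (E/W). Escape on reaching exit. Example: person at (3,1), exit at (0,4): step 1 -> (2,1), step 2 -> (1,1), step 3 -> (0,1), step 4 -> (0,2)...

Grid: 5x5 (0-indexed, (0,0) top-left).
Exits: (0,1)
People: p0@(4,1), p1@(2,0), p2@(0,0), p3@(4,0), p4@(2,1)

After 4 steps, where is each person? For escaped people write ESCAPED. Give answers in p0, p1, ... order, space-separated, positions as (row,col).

Step 1: p0:(4,1)->(3,1) | p1:(2,0)->(1,0) | p2:(0,0)->(0,1)->EXIT | p3:(4,0)->(3,0) | p4:(2,1)->(1,1)
Step 2: p0:(3,1)->(2,1) | p1:(1,0)->(0,0) | p2:escaped | p3:(3,0)->(2,0) | p4:(1,1)->(0,1)->EXIT
Step 3: p0:(2,1)->(1,1) | p1:(0,0)->(0,1)->EXIT | p2:escaped | p3:(2,0)->(1,0) | p4:escaped
Step 4: p0:(1,1)->(0,1)->EXIT | p1:escaped | p2:escaped | p3:(1,0)->(0,0) | p4:escaped

ESCAPED ESCAPED ESCAPED (0,0) ESCAPED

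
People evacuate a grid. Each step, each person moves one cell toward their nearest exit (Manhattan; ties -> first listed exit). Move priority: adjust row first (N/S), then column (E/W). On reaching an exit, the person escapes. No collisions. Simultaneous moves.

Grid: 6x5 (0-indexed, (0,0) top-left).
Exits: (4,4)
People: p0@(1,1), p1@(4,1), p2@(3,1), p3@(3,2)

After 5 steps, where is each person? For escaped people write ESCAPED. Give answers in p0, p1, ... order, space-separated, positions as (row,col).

Step 1: p0:(1,1)->(2,1) | p1:(4,1)->(4,2) | p2:(3,1)->(4,1) | p3:(3,2)->(4,2)
Step 2: p0:(2,1)->(3,1) | p1:(4,2)->(4,3) | p2:(4,1)->(4,2) | p3:(4,2)->(4,3)
Step 3: p0:(3,1)->(4,1) | p1:(4,3)->(4,4)->EXIT | p2:(4,2)->(4,3) | p3:(4,3)->(4,4)->EXIT
Step 4: p0:(4,1)->(4,2) | p1:escaped | p2:(4,3)->(4,4)->EXIT | p3:escaped
Step 5: p0:(4,2)->(4,3) | p1:escaped | p2:escaped | p3:escaped

(4,3) ESCAPED ESCAPED ESCAPED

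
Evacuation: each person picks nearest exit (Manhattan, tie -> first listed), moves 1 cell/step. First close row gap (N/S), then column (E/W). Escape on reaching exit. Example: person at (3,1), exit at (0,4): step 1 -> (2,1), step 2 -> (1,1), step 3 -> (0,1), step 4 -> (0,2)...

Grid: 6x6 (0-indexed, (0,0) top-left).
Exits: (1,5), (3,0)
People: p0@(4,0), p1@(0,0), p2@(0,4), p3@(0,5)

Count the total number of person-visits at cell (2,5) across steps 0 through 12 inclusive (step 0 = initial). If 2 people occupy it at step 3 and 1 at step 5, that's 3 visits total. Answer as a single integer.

Step 0: p0@(4,0) p1@(0,0) p2@(0,4) p3@(0,5) -> at (2,5): 0 [-], cum=0
Step 1: p0@ESC p1@(1,0) p2@(1,4) p3@ESC -> at (2,5): 0 [-], cum=0
Step 2: p0@ESC p1@(2,0) p2@ESC p3@ESC -> at (2,5): 0 [-], cum=0
Step 3: p0@ESC p1@ESC p2@ESC p3@ESC -> at (2,5): 0 [-], cum=0
Total visits = 0

Answer: 0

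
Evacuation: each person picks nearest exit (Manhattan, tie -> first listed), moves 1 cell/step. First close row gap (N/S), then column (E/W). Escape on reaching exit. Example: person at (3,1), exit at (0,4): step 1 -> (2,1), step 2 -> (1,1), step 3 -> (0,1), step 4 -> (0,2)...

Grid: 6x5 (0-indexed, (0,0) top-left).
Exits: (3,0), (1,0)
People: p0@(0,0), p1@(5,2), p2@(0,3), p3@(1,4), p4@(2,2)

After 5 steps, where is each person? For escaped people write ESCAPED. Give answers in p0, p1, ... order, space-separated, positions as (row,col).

Step 1: p0:(0,0)->(1,0)->EXIT | p1:(5,2)->(4,2) | p2:(0,3)->(1,3) | p3:(1,4)->(1,3) | p4:(2,2)->(3,2)
Step 2: p0:escaped | p1:(4,2)->(3,2) | p2:(1,3)->(1,2) | p3:(1,3)->(1,2) | p4:(3,2)->(3,1)
Step 3: p0:escaped | p1:(3,2)->(3,1) | p2:(1,2)->(1,1) | p3:(1,2)->(1,1) | p4:(3,1)->(3,0)->EXIT
Step 4: p0:escaped | p1:(3,1)->(3,0)->EXIT | p2:(1,1)->(1,0)->EXIT | p3:(1,1)->(1,0)->EXIT | p4:escaped

ESCAPED ESCAPED ESCAPED ESCAPED ESCAPED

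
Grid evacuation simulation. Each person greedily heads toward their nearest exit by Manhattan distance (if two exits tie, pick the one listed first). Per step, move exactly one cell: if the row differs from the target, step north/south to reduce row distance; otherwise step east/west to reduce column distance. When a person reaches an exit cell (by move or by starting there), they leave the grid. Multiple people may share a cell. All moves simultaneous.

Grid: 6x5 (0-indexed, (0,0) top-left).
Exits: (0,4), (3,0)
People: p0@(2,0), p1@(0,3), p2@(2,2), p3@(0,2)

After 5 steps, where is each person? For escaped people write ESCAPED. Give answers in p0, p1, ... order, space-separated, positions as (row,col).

Step 1: p0:(2,0)->(3,0)->EXIT | p1:(0,3)->(0,4)->EXIT | p2:(2,2)->(3,2) | p3:(0,2)->(0,3)
Step 2: p0:escaped | p1:escaped | p2:(3,2)->(3,1) | p3:(0,3)->(0,4)->EXIT
Step 3: p0:escaped | p1:escaped | p2:(3,1)->(3,0)->EXIT | p3:escaped

ESCAPED ESCAPED ESCAPED ESCAPED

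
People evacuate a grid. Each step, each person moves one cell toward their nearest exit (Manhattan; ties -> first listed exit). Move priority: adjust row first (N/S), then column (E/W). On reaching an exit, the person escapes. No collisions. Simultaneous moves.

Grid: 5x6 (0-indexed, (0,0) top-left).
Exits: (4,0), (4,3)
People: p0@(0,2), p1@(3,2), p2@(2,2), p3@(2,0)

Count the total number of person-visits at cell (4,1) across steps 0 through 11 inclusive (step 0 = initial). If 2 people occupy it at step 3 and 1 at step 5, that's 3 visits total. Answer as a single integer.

Answer: 0

Derivation:
Step 0: p0@(0,2) p1@(3,2) p2@(2,2) p3@(2,0) -> at (4,1): 0 [-], cum=0
Step 1: p0@(1,2) p1@(4,2) p2@(3,2) p3@(3,0) -> at (4,1): 0 [-], cum=0
Step 2: p0@(2,2) p1@ESC p2@(4,2) p3@ESC -> at (4,1): 0 [-], cum=0
Step 3: p0@(3,2) p1@ESC p2@ESC p3@ESC -> at (4,1): 0 [-], cum=0
Step 4: p0@(4,2) p1@ESC p2@ESC p3@ESC -> at (4,1): 0 [-], cum=0
Step 5: p0@ESC p1@ESC p2@ESC p3@ESC -> at (4,1): 0 [-], cum=0
Total visits = 0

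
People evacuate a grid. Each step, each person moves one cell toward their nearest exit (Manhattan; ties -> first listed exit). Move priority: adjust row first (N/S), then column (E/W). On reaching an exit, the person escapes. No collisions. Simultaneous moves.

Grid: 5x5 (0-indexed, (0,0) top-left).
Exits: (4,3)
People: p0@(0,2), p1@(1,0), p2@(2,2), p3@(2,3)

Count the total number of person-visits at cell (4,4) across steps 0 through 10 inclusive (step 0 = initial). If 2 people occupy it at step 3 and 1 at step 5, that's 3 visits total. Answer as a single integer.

Answer: 0

Derivation:
Step 0: p0@(0,2) p1@(1,0) p2@(2,2) p3@(2,3) -> at (4,4): 0 [-], cum=0
Step 1: p0@(1,2) p1@(2,0) p2@(3,2) p3@(3,3) -> at (4,4): 0 [-], cum=0
Step 2: p0@(2,2) p1@(3,0) p2@(4,2) p3@ESC -> at (4,4): 0 [-], cum=0
Step 3: p0@(3,2) p1@(4,0) p2@ESC p3@ESC -> at (4,4): 0 [-], cum=0
Step 4: p0@(4,2) p1@(4,1) p2@ESC p3@ESC -> at (4,4): 0 [-], cum=0
Step 5: p0@ESC p1@(4,2) p2@ESC p3@ESC -> at (4,4): 0 [-], cum=0
Step 6: p0@ESC p1@ESC p2@ESC p3@ESC -> at (4,4): 0 [-], cum=0
Total visits = 0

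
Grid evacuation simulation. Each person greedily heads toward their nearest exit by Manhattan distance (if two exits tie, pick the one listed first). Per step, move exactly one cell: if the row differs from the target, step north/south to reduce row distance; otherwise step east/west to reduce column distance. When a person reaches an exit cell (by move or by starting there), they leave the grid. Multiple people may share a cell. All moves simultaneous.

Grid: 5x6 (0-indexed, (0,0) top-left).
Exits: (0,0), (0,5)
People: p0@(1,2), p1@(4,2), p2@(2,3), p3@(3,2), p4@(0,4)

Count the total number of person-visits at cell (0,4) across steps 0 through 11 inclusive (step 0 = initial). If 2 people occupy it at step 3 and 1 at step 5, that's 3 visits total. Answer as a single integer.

Answer: 2

Derivation:
Step 0: p0@(1,2) p1@(4,2) p2@(2,3) p3@(3,2) p4@(0,4) -> at (0,4): 1 [p4], cum=1
Step 1: p0@(0,2) p1@(3,2) p2@(1,3) p3@(2,2) p4@ESC -> at (0,4): 0 [-], cum=1
Step 2: p0@(0,1) p1@(2,2) p2@(0,3) p3@(1,2) p4@ESC -> at (0,4): 0 [-], cum=1
Step 3: p0@ESC p1@(1,2) p2@(0,4) p3@(0,2) p4@ESC -> at (0,4): 1 [p2], cum=2
Step 4: p0@ESC p1@(0,2) p2@ESC p3@(0,1) p4@ESC -> at (0,4): 0 [-], cum=2
Step 5: p0@ESC p1@(0,1) p2@ESC p3@ESC p4@ESC -> at (0,4): 0 [-], cum=2
Step 6: p0@ESC p1@ESC p2@ESC p3@ESC p4@ESC -> at (0,4): 0 [-], cum=2
Total visits = 2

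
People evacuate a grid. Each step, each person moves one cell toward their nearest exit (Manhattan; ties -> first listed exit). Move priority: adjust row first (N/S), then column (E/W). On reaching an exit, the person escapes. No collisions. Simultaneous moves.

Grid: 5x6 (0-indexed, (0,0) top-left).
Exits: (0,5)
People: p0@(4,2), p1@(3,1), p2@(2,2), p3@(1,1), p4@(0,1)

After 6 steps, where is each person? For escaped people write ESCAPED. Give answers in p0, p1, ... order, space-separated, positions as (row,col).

Step 1: p0:(4,2)->(3,2) | p1:(3,1)->(2,1) | p2:(2,2)->(1,2) | p3:(1,1)->(0,1) | p4:(0,1)->(0,2)
Step 2: p0:(3,2)->(2,2) | p1:(2,1)->(1,1) | p2:(1,2)->(0,2) | p3:(0,1)->(0,2) | p4:(0,2)->(0,3)
Step 3: p0:(2,2)->(1,2) | p1:(1,1)->(0,1) | p2:(0,2)->(0,3) | p3:(0,2)->(0,3) | p4:(0,3)->(0,4)
Step 4: p0:(1,2)->(0,2) | p1:(0,1)->(0,2) | p2:(0,3)->(0,4) | p3:(0,3)->(0,4) | p4:(0,4)->(0,5)->EXIT
Step 5: p0:(0,2)->(0,3) | p1:(0,2)->(0,3) | p2:(0,4)->(0,5)->EXIT | p3:(0,4)->(0,5)->EXIT | p4:escaped
Step 6: p0:(0,3)->(0,4) | p1:(0,3)->(0,4) | p2:escaped | p3:escaped | p4:escaped

(0,4) (0,4) ESCAPED ESCAPED ESCAPED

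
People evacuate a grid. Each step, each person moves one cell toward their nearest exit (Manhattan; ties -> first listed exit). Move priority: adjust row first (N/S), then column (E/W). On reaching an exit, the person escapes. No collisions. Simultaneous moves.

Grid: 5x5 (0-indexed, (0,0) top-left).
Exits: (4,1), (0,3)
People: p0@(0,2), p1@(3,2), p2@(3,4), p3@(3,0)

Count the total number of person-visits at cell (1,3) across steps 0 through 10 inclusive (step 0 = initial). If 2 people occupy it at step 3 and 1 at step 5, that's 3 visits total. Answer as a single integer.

Step 0: p0@(0,2) p1@(3,2) p2@(3,4) p3@(3,0) -> at (1,3): 0 [-], cum=0
Step 1: p0@ESC p1@(4,2) p2@(4,4) p3@(4,0) -> at (1,3): 0 [-], cum=0
Step 2: p0@ESC p1@ESC p2@(4,3) p3@ESC -> at (1,3): 0 [-], cum=0
Step 3: p0@ESC p1@ESC p2@(4,2) p3@ESC -> at (1,3): 0 [-], cum=0
Step 4: p0@ESC p1@ESC p2@ESC p3@ESC -> at (1,3): 0 [-], cum=0
Total visits = 0

Answer: 0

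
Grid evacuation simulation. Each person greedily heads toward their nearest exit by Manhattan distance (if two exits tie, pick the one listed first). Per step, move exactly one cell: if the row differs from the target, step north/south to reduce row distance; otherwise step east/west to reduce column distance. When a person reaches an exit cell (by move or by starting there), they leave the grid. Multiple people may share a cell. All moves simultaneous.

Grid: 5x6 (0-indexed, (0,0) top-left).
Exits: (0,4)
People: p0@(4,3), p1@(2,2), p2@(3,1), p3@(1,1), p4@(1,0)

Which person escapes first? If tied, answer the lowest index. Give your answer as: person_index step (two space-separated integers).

Answer: 1 4

Derivation:
Step 1: p0:(4,3)->(3,3) | p1:(2,2)->(1,2) | p2:(3,1)->(2,1) | p3:(1,1)->(0,1) | p4:(1,0)->(0,0)
Step 2: p0:(3,3)->(2,3) | p1:(1,2)->(0,2) | p2:(2,1)->(1,1) | p3:(0,1)->(0,2) | p4:(0,0)->(0,1)
Step 3: p0:(2,3)->(1,3) | p1:(0,2)->(0,3) | p2:(1,1)->(0,1) | p3:(0,2)->(0,3) | p4:(0,1)->(0,2)
Step 4: p0:(1,3)->(0,3) | p1:(0,3)->(0,4)->EXIT | p2:(0,1)->(0,2) | p3:(0,3)->(0,4)->EXIT | p4:(0,2)->(0,3)
Step 5: p0:(0,3)->(0,4)->EXIT | p1:escaped | p2:(0,2)->(0,3) | p3:escaped | p4:(0,3)->(0,4)->EXIT
Step 6: p0:escaped | p1:escaped | p2:(0,3)->(0,4)->EXIT | p3:escaped | p4:escaped
Exit steps: [5, 4, 6, 4, 5]
First to escape: p1 at step 4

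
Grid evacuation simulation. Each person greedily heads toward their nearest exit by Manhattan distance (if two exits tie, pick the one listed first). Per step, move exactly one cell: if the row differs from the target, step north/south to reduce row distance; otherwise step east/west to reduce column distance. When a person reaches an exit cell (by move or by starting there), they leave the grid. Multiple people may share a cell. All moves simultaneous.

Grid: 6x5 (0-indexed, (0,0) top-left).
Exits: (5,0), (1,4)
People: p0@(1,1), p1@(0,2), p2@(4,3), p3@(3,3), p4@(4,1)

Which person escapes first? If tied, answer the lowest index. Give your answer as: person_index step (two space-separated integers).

Step 1: p0:(1,1)->(1,2) | p1:(0,2)->(1,2) | p2:(4,3)->(5,3) | p3:(3,3)->(2,3) | p4:(4,1)->(5,1)
Step 2: p0:(1,2)->(1,3) | p1:(1,2)->(1,3) | p2:(5,3)->(5,2) | p3:(2,3)->(1,3) | p4:(5,1)->(5,0)->EXIT
Step 3: p0:(1,3)->(1,4)->EXIT | p1:(1,3)->(1,4)->EXIT | p2:(5,2)->(5,1) | p3:(1,3)->(1,4)->EXIT | p4:escaped
Step 4: p0:escaped | p1:escaped | p2:(5,1)->(5,0)->EXIT | p3:escaped | p4:escaped
Exit steps: [3, 3, 4, 3, 2]
First to escape: p4 at step 2

Answer: 4 2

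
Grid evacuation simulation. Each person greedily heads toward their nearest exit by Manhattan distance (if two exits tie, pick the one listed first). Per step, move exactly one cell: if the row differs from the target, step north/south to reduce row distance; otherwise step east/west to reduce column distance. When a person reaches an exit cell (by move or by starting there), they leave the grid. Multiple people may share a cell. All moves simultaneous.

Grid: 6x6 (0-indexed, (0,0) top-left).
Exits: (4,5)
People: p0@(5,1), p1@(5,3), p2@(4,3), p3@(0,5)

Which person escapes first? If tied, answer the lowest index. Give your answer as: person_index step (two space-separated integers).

Answer: 2 2

Derivation:
Step 1: p0:(5,1)->(4,1) | p1:(5,3)->(4,3) | p2:(4,3)->(4,4) | p3:(0,5)->(1,5)
Step 2: p0:(4,1)->(4,2) | p1:(4,3)->(4,4) | p2:(4,4)->(4,5)->EXIT | p3:(1,5)->(2,5)
Step 3: p0:(4,2)->(4,3) | p1:(4,4)->(4,5)->EXIT | p2:escaped | p3:(2,5)->(3,5)
Step 4: p0:(4,3)->(4,4) | p1:escaped | p2:escaped | p3:(3,5)->(4,5)->EXIT
Step 5: p0:(4,4)->(4,5)->EXIT | p1:escaped | p2:escaped | p3:escaped
Exit steps: [5, 3, 2, 4]
First to escape: p2 at step 2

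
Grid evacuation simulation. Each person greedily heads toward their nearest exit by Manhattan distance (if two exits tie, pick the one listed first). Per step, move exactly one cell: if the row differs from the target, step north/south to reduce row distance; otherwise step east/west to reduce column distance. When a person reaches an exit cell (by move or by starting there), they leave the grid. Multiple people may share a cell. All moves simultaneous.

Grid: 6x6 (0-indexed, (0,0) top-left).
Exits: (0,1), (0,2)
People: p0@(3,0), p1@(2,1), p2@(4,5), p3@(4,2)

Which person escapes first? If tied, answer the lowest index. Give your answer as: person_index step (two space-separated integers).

Step 1: p0:(3,0)->(2,0) | p1:(2,1)->(1,1) | p2:(4,5)->(3,5) | p3:(4,2)->(3,2)
Step 2: p0:(2,0)->(1,0) | p1:(1,1)->(0,1)->EXIT | p2:(3,5)->(2,5) | p3:(3,2)->(2,2)
Step 3: p0:(1,0)->(0,0) | p1:escaped | p2:(2,5)->(1,5) | p3:(2,2)->(1,2)
Step 4: p0:(0,0)->(0,1)->EXIT | p1:escaped | p2:(1,5)->(0,5) | p3:(1,2)->(0,2)->EXIT
Step 5: p0:escaped | p1:escaped | p2:(0,5)->(0,4) | p3:escaped
Step 6: p0:escaped | p1:escaped | p2:(0,4)->(0,3) | p3:escaped
Step 7: p0:escaped | p1:escaped | p2:(0,3)->(0,2)->EXIT | p3:escaped
Exit steps: [4, 2, 7, 4]
First to escape: p1 at step 2

Answer: 1 2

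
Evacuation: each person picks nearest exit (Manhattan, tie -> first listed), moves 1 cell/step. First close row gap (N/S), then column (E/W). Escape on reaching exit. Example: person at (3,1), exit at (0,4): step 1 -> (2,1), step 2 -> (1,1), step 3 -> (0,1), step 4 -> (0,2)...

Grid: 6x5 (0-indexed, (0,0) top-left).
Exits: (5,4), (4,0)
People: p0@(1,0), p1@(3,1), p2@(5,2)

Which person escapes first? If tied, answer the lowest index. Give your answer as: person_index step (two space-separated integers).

Step 1: p0:(1,0)->(2,0) | p1:(3,1)->(4,1) | p2:(5,2)->(5,3)
Step 2: p0:(2,0)->(3,0) | p1:(4,1)->(4,0)->EXIT | p2:(5,3)->(5,4)->EXIT
Step 3: p0:(3,0)->(4,0)->EXIT | p1:escaped | p2:escaped
Exit steps: [3, 2, 2]
First to escape: p1 at step 2

Answer: 1 2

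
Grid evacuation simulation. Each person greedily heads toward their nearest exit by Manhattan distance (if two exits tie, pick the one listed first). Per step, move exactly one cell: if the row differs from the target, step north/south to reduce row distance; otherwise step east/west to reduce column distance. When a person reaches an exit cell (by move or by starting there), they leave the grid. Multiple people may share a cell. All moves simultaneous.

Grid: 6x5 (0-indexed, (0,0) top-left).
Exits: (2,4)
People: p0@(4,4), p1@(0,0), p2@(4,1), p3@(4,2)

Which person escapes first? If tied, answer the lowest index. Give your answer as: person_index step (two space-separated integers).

Answer: 0 2

Derivation:
Step 1: p0:(4,4)->(3,4) | p1:(0,0)->(1,0) | p2:(4,1)->(3,1) | p3:(4,2)->(3,2)
Step 2: p0:(3,4)->(2,4)->EXIT | p1:(1,0)->(2,0) | p2:(3,1)->(2,1) | p3:(3,2)->(2,2)
Step 3: p0:escaped | p1:(2,0)->(2,1) | p2:(2,1)->(2,2) | p3:(2,2)->(2,3)
Step 4: p0:escaped | p1:(2,1)->(2,2) | p2:(2,2)->(2,3) | p3:(2,3)->(2,4)->EXIT
Step 5: p0:escaped | p1:(2,2)->(2,3) | p2:(2,3)->(2,4)->EXIT | p3:escaped
Step 6: p0:escaped | p1:(2,3)->(2,4)->EXIT | p2:escaped | p3:escaped
Exit steps: [2, 6, 5, 4]
First to escape: p0 at step 2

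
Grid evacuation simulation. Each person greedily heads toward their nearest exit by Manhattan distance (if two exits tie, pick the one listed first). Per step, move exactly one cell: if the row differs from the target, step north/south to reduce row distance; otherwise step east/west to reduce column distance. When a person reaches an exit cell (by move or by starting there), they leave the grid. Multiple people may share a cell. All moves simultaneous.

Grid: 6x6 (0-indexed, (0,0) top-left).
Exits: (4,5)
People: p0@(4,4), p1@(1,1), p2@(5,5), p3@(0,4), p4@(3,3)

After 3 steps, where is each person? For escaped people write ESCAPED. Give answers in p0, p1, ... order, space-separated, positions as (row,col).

Step 1: p0:(4,4)->(4,5)->EXIT | p1:(1,1)->(2,1) | p2:(5,5)->(4,5)->EXIT | p3:(0,4)->(1,4) | p4:(3,3)->(4,3)
Step 2: p0:escaped | p1:(2,1)->(3,1) | p2:escaped | p3:(1,4)->(2,4) | p4:(4,3)->(4,4)
Step 3: p0:escaped | p1:(3,1)->(4,1) | p2:escaped | p3:(2,4)->(3,4) | p4:(4,4)->(4,5)->EXIT

ESCAPED (4,1) ESCAPED (3,4) ESCAPED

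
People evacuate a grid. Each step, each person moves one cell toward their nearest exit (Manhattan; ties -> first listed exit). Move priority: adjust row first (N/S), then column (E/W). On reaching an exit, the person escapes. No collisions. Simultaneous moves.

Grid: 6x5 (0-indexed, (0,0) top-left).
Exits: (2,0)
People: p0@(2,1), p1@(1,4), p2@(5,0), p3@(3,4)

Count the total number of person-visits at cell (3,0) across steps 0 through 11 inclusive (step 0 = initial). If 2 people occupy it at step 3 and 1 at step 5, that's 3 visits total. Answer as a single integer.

Answer: 1

Derivation:
Step 0: p0@(2,1) p1@(1,4) p2@(5,0) p3@(3,4) -> at (3,0): 0 [-], cum=0
Step 1: p0@ESC p1@(2,4) p2@(4,0) p3@(2,4) -> at (3,0): 0 [-], cum=0
Step 2: p0@ESC p1@(2,3) p2@(3,0) p3@(2,3) -> at (3,0): 1 [p2], cum=1
Step 3: p0@ESC p1@(2,2) p2@ESC p3@(2,2) -> at (3,0): 0 [-], cum=1
Step 4: p0@ESC p1@(2,1) p2@ESC p3@(2,1) -> at (3,0): 0 [-], cum=1
Step 5: p0@ESC p1@ESC p2@ESC p3@ESC -> at (3,0): 0 [-], cum=1
Total visits = 1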